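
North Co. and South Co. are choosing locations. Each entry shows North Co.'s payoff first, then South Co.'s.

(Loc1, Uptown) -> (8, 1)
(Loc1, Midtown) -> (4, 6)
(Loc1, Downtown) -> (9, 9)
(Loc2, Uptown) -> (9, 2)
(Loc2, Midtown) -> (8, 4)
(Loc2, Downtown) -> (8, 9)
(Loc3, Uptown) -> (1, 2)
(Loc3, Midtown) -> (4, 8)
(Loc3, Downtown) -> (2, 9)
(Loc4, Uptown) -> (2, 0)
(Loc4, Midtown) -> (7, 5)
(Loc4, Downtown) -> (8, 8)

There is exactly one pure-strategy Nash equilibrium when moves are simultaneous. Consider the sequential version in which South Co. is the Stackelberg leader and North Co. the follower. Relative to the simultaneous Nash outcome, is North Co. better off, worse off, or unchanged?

unchanged

Work backward from North Co.'s decision.
- Uptown: North Co. compares 8, 9, 1, 2 and picks Loc2; South Co. would get 2.
- Midtown: North Co. compares 4, 8, 4, 7 and picks Loc2; South Co. would get 4.
- Downtown: North Co. compares 9, 8, 2, 8 and picks Loc1; South Co. would get 9.
Among 2, 4, 9, the best is 9 at Downtown. Subgame-perfect outcome: (Loc1, Downtown) with payoffs (9, 9).
Under simultaneous play:
North Co.'s best replies: Uptown→Loc2; Midtown→Loc2; Downtown→Loc1.
South Co.'s best replies: Loc1→Downtown; Loc2→Downtown; Loc3→Downtown; Loc4→Downtown.
Only (Loc1, Downtown) has each player best-responding; Nash payoffs (9, 9).
North Co. earns 9 sequentially versus 9 at the Nash outcome: unchanged.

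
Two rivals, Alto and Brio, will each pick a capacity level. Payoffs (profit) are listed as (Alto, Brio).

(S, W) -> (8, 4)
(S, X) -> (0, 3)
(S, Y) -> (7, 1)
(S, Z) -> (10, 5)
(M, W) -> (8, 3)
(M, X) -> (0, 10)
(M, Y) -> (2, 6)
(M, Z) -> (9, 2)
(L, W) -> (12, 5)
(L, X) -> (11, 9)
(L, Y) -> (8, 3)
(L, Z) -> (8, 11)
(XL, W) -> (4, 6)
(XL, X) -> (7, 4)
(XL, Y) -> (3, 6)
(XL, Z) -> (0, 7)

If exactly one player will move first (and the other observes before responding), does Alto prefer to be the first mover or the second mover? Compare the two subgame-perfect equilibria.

If Alto leads: Brio's best replies are S→Z, M→X, L→Z, XL→Z; Alto's induced payoffs 10, 0, 8, 0; outcome (S, Z), payoffs (10, 5).
If Brio leads: Alto's best replies are W→L, X→L, Y→L, Z→S; Brio's induced payoffs 5, 9, 3, 5; outcome (L, X), payoffs (11, 9).
Alto gets 10 moving first and 11 moving second, so Alto prefers to move second.

second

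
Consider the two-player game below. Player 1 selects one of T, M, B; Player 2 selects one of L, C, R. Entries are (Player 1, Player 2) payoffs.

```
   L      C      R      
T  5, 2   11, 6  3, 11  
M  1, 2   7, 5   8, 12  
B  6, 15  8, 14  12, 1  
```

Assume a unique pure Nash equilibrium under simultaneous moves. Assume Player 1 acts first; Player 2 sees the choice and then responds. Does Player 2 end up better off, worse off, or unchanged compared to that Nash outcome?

Work backward from Player 2's decision.
- T: BR = R, leader payoff 3.
- M: BR = R, leader payoff 8.
- B: BR = L, leader payoff 6.
Among 3, 8, 6, the best is 8 at M. Subgame-perfect outcome: (M, R) with payoffs (8, 12).
Now find the simultaneous Nash equilibrium.
Player 1's best replies: L→B; C→T; R→B.
Player 2's best replies: T→R; M→R; B→L.
The unique mutual best reply is (B, L), giving (6, 15).
Player 2 earns 12 sequentially versus 15 at the Nash outcome: worse off.

worse off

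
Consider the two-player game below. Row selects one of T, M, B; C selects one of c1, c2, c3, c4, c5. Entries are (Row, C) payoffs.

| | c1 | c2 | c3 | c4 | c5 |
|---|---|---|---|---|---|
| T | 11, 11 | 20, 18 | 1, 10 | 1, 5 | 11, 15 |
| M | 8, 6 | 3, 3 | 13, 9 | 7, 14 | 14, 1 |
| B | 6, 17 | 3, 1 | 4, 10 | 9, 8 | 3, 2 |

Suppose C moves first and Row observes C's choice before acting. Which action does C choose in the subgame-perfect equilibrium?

Solve by backward induction (C leads).
- c1: BR = T, leader payoff 11.
- c2: BR = T, leader payoff 18.
- c3: BR = M, leader payoff 9.
- c4: BR = B, leader payoff 8.
- c5: BR = M, leader payoff 1.
Maximizing over 11, 18, 9, 8, 1, C chooses c2. Subgame-perfect outcome: (T, c2) with payoffs (20, 18).

c2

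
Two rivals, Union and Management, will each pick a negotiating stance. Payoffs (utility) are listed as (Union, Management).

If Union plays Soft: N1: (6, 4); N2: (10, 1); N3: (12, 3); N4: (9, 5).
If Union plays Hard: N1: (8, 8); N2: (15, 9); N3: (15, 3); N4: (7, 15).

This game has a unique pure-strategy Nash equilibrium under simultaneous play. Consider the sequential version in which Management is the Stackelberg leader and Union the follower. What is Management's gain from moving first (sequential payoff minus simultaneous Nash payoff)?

4

Solve by backward induction (Management leads).
- N1 → Union plays Hard (best of 6, 8); Management gets 8.
- N2 → Union plays Hard (best of 10, 15); Management gets 9.
- N3 → Union plays Hard (best of 12, 15); Management gets 3.
- N4 → Union plays Soft (best of 9, 7); Management gets 5.
Management's induced payoffs are 8, 9, 3, 5, so Management commits to N2. Subgame-perfect outcome: (Hard, N2) with payoffs (15, 9).
Now find the simultaneous Nash equilibrium.
Union's best replies: N1→Hard; N2→Hard; N3→Hard; N4→Soft.
Management's best replies: Soft→N4; Hard→N4.
The unique mutual best reply is (Soft, N4), giving (9, 5).
Management's commitment gain: 9 − 5 = 4.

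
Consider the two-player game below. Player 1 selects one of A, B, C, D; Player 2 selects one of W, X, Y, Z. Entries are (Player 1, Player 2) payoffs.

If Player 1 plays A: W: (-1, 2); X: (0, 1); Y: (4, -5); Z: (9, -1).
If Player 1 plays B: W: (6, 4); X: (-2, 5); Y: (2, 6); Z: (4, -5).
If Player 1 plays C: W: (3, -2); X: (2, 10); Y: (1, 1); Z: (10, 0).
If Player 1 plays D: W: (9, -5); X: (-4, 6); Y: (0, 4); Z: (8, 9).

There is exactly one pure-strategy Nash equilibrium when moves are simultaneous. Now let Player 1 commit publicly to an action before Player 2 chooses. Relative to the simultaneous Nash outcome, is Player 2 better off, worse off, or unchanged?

worse off

Backward induction with Player 1 moving first.
- A: Player 2 compares 2, 1, -5, -1 and picks W; Player 1 would get -1.
- B: Player 2 compares 4, 5, 6, -5 and picks Y; Player 1 would get 2.
- C: Player 2 compares -2, 10, 1, 0 and picks X; Player 1 would get 2.
- D: Player 2 compares -5, 6, 4, 9 and picks Z; Player 1 would get 8.
Player 1's induced payoffs are -1, 2, 2, 8, so Player 1 commits to D. Subgame-perfect outcome: (D, Z) with payoffs (8, 9).
Now find the simultaneous Nash equilibrium.
Player 1's best replies: W→D; X→C; Y→A; Z→C.
Player 2's best replies: A→W; B→Y; C→X; D→Z.
Only (C, X) has each player best-responding; Nash payoffs (2, 10).
Player 2 earns 9 sequentially versus 10 at the Nash outcome: worse off.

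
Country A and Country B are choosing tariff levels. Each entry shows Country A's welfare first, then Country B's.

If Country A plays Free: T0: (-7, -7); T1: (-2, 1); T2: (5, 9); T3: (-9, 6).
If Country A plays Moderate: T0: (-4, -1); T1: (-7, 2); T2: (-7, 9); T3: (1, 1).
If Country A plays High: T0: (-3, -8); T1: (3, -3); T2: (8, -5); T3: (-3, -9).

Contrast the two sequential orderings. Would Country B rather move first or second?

If Country A leads: Country B's best replies are Free→T2, Moderate→T2, High→T1; Country A's induced payoffs 5, -7, 3; outcome (Free, T2), payoffs (5, 9).
If Country B leads: Country A's best replies are T0→High, T1→High, T2→High, T3→Moderate; Country B's induced payoffs -8, -3, -5, 1; outcome (Moderate, T3), payoffs (1, 1).
Country B gets 1 moving first and 9 moving second, so Country B prefers to move second.

second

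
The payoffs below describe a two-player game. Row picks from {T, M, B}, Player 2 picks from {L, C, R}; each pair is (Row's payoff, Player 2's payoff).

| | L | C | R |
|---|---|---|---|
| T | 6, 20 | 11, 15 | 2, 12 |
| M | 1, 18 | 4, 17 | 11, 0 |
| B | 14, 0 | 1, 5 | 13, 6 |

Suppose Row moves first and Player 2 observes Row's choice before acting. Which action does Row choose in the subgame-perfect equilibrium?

Solve by backward induction (Row leads).
- T → Player 2 plays L (best of 20, 15, 12); Row gets 6.
- M → Player 2 plays L (best of 18, 17, 0); Row gets 1.
- B → Player 2 plays R (best of 0, 5, 6); Row gets 13.
Row's induced payoffs are 6, 1, 13, so Row commits to B. Subgame-perfect outcome: (B, R) with payoffs (13, 6).

B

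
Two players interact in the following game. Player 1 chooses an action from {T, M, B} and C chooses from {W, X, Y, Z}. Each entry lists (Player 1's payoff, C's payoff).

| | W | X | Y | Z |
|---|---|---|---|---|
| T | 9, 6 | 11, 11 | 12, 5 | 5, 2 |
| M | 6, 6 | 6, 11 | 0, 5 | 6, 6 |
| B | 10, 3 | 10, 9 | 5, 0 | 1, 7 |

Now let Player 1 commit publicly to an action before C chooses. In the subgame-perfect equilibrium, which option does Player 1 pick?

T

Solve by backward induction (Player 1 leads).
- T → C plays X (best of 6, 11, 5, 2); Player 1 gets 11.
- M → C plays X (best of 6, 11, 5, 6); Player 1 gets 6.
- B → C plays X (best of 3, 9, 0, 7); Player 1 gets 10.
Player 1's induced payoffs are 11, 6, 10, so Player 1 commits to T. Subgame-perfect outcome: (T, X) with payoffs (11, 11).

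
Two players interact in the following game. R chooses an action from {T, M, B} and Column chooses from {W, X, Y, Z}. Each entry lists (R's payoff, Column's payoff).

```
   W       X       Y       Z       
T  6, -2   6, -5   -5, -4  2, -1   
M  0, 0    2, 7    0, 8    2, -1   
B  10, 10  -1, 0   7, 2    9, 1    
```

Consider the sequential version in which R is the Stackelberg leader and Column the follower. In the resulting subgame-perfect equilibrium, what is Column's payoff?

10

Work backward from Column's decision.
- T → Column plays Z (best of -2, -5, -4, -1); R gets 2.
- M → Column plays Y (best of 0, 7, 8, -1); R gets 0.
- B → Column plays W (best of 10, 0, 2, 1); R gets 10.
Maximizing over 2, 0, 10, R chooses B. Subgame-perfect outcome: (B, W) with payoffs (10, 10).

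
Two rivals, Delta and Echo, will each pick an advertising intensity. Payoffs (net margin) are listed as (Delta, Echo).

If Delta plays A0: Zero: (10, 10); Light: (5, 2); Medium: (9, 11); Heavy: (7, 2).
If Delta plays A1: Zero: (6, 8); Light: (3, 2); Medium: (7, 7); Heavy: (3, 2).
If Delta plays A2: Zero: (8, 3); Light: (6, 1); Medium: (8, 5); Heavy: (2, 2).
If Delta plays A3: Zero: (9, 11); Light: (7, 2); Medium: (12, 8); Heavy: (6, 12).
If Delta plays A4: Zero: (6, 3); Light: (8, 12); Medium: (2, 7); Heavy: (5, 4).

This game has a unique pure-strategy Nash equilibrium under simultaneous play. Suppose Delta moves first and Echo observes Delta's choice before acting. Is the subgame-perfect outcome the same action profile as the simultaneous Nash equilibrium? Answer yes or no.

Backward induction with Delta moving first.
- A0 → Echo plays Medium (best of 10, 2, 11, 2); Delta gets 9.
- A1 → Echo plays Zero (best of 8, 2, 7, 2); Delta gets 6.
- A2 → Echo plays Medium (best of 3, 1, 5, 2); Delta gets 8.
- A3 → Echo plays Heavy (best of 11, 2, 8, 12); Delta gets 6.
- A4 → Echo plays Light (best of 3, 12, 7, 4); Delta gets 8.
Maximizing over 9, 6, 8, 6, 8, Delta chooses A0. Subgame-perfect outcome: (A0, Medium) with payoffs (9, 11).
Under simultaneous play:
Delta's best replies: Zero→A0; Light→A4; Medium→A3; Heavy→A0.
Echo's best replies: A0→Medium; A1→Zero; A2→Medium; A3→Heavy; A4→Light.
The unique mutual best reply is (A4, Light), giving (8, 12).
Sequential outcome (A0, Medium) differs from the Nash profile (A4, Light).

no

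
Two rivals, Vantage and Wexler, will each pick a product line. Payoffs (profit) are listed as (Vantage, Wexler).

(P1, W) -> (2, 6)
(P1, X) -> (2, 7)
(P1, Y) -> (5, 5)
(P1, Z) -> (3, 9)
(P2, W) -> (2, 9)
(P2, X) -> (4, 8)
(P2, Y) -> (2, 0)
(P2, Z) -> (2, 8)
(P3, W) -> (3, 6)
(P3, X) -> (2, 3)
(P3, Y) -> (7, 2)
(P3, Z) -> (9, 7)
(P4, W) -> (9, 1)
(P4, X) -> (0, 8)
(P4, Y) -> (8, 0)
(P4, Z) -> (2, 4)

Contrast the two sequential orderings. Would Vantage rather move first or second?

first

If Vantage leads: Wexler's best replies are P1→Z, P2→W, P3→Z, P4→X; Vantage's induced payoffs 3, 2, 9, 0; outcome (P3, Z), payoffs (9, 7).
If Wexler leads: Vantage's best replies are W→P4, X→P2, Y→P4, Z→P3; Wexler's induced payoffs 1, 8, 0, 7; outcome (P2, X), payoffs (4, 8).
Vantage gets 9 moving first and 4 moving second, so Vantage prefers to move first.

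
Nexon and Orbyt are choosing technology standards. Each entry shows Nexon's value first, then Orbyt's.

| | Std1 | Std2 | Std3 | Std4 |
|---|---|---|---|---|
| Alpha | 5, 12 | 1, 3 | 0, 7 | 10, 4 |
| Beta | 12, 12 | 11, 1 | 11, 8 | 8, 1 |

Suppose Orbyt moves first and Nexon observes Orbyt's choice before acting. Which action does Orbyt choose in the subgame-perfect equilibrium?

Std1

Nexon best-responds to each possible Orbyt move:
- Std1: BR = Beta, leader payoff 12.
- Std2: BR = Beta, leader payoff 1.
- Std3: BR = Beta, leader payoff 8.
- Std4: BR = Alpha, leader payoff 4.
Among 12, 1, 8, 4, the best is 12 at Std1. Subgame-perfect outcome: (Beta, Std1) with payoffs (12, 12).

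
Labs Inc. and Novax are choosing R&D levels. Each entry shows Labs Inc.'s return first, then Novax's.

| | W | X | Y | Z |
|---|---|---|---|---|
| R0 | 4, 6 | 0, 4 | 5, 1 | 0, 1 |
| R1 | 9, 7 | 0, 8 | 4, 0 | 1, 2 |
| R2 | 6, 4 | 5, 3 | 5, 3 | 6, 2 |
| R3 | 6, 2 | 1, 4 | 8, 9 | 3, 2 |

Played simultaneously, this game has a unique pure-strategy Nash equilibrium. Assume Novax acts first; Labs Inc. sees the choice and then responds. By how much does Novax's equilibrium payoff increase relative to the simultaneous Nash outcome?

Backward induction with Novax moving first.
- W → Labs Inc. plays R1 (best of 4, 9, 6, 6); Novax gets 7.
- X → Labs Inc. plays R2 (best of 0, 0, 5, 1); Novax gets 3.
- Y → Labs Inc. plays R3 (best of 5, 4, 5, 8); Novax gets 9.
- Z → Labs Inc. plays R2 (best of 0, 1, 6, 3); Novax gets 2.
Novax's induced payoffs are 7, 3, 9, 2, so Novax commits to Y. Subgame-perfect outcome: (R3, Y) with payoffs (8, 9).
Now find the simultaneous Nash equilibrium.
Labs Inc.'s best replies: W→R1; X→R2; Y→R3; Z→R2.
Novax's best replies: R0→W; R1→X; R2→W; R3→Y.
Only (R3, Y) has each player best-responding; Nash payoffs (8, 9).
Novax's commitment gain: 9 − 9 = 0.

0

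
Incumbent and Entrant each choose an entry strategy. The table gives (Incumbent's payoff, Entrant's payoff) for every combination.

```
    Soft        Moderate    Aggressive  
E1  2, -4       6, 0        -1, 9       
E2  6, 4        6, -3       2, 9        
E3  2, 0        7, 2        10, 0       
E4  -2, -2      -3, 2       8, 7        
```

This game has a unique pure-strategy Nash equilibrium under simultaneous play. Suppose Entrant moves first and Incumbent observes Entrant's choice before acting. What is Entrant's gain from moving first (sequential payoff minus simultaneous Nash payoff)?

2

Solve by backward induction (Entrant leads).
- Soft → Incumbent plays E2 (best of 2, 6, 2, -2); Entrant gets 4.
- Moderate → Incumbent plays E3 (best of 6, 6, 7, -3); Entrant gets 2.
- Aggressive → Incumbent plays E3 (best of -1, 2, 10, 8); Entrant gets 0.
Entrant's induced payoffs are 4, 2, 0, so Entrant commits to Soft. Subgame-perfect outcome: (E2, Soft) with payoffs (6, 4).
Now find the simultaneous Nash equilibrium.
Incumbent's best replies: Soft→E2; Moderate→E3; Aggressive→E3.
Entrant's best replies: E1→Aggressive; E2→Aggressive; E3→Moderate; E4→Aggressive.
Only (E3, Moderate) has each player best-responding; Nash payoffs (7, 2).
Entrant's commitment gain: 4 − 2 = 2.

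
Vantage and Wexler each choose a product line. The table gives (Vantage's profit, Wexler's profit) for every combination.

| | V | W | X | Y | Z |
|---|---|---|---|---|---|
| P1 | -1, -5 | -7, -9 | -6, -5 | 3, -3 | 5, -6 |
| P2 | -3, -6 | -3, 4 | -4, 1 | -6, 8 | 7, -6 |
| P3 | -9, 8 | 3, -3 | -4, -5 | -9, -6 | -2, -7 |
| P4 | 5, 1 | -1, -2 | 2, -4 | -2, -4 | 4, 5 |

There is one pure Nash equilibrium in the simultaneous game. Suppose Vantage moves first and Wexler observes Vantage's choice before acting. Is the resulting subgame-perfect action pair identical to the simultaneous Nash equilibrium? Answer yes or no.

Backward induction with Vantage moving first.
- P1: BR = Y, leader payoff 3.
- P2: BR = Y, leader payoff -6.
- P3: BR = V, leader payoff -9.
- P4: BR = Z, leader payoff 4.
Maximizing over 3, -6, -9, 4, Vantage chooses P4. Subgame-perfect outcome: (P4, Z) with payoffs (4, 5).
Under simultaneous play:
Vantage's best replies: V→P4; W→P3; X→P4; Y→P1; Z→P2.
Wexler's best replies: P1→Y; P2→Y; P3→V; P4→Z.
Only (P1, Y) has each player best-responding; Nash payoffs (3, -3).
Sequential outcome (P4, Z) differs from the Nash profile (P1, Y).

no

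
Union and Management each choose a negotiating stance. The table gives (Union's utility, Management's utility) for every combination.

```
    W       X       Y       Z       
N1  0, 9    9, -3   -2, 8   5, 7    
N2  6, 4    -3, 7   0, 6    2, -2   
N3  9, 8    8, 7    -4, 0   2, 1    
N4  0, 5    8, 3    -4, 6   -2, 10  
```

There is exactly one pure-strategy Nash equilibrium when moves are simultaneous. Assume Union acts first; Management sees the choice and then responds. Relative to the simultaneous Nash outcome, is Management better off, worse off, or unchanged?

unchanged

Work backward from Management's decision.
- N1: BR = W, leader payoff 0.
- N2: BR = X, leader payoff -3.
- N3: BR = W, leader payoff 9.
- N4: BR = Z, leader payoff -2.
Union's induced payoffs are 0, -3, 9, -2, so Union commits to N3. Subgame-perfect outcome: (N3, W) with payoffs (9, 8).
For the simultaneous game, intersect best replies.
Union's best replies: W→N3; X→N1; Y→N2; Z→N1.
Management's best replies: N1→W; N2→X; N3→W; N4→Z.
The unique mutual best reply is (N3, W), giving (9, 8).
Management earns 8 sequentially versus 8 at the Nash outcome: unchanged.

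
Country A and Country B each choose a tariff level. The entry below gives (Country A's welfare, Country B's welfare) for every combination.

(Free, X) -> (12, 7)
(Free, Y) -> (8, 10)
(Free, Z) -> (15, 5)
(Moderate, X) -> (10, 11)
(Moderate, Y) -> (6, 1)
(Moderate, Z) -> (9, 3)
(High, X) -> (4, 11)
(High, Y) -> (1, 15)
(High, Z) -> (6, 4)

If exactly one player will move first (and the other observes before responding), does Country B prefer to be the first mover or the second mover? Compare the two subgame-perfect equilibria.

second

If Country A leads: Country B's best replies are Free→Y, Moderate→X, High→Y; Country A's induced payoffs 8, 10, 1; outcome (Moderate, X), payoffs (10, 11).
If Country B leads: Country A's best replies are X→Free, Y→Free, Z→Free; Country B's induced payoffs 7, 10, 5; outcome (Free, Y), payoffs (8, 10).
Country B gets 10 moving first and 11 moving second, so Country B prefers to move second.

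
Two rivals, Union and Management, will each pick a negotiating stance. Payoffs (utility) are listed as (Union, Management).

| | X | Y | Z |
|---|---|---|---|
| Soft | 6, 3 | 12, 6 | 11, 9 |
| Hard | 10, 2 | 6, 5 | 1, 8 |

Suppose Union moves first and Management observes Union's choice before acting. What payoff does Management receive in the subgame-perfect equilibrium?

Management best-responds to each possible Union move:
- Soft → Management plays Z (best of 3, 6, 9); Union gets 11.
- Hard → Management plays Z (best of 2, 5, 8); Union gets 1.
Among 11, 1, the best is 11 at Soft. Subgame-perfect outcome: (Soft, Z) with payoffs (11, 9).

9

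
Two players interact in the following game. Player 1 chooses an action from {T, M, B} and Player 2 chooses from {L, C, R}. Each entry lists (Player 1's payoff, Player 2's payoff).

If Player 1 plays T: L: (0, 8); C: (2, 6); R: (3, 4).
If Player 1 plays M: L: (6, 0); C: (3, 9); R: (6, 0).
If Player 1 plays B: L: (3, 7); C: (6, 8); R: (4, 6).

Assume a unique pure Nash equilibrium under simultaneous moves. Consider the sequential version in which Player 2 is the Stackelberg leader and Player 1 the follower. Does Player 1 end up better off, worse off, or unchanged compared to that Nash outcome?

unchanged

Work backward from Player 1's decision.
- L → Player 1 plays M (best of 0, 6, 3); Player 2 gets 0.
- C → Player 1 plays B (best of 2, 3, 6); Player 2 gets 8.
- R → Player 1 plays M (best of 3, 6, 4); Player 2 gets 0.
Among 0, 8, 0, the best is 8 at C. Subgame-perfect outcome: (B, C) with payoffs (6, 8).
Now find the simultaneous Nash equilibrium.
Player 1's best replies: L→M; C→B; R→M.
Player 2's best replies: T→L; M→C; B→C.
The unique mutual best reply is (B, C), giving (6, 8).
Player 1 earns 6 sequentially versus 6 at the Nash outcome: unchanged.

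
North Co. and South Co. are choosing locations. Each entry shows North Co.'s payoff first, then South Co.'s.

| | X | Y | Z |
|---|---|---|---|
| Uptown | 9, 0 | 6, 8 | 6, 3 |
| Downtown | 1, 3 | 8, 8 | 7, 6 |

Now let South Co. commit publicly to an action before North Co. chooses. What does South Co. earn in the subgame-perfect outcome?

8

Solve by backward induction (South Co. leads).
- X: BR = Uptown, leader payoff 0.
- Y: BR = Downtown, leader payoff 8.
- Z: BR = Downtown, leader payoff 6.
South Co.'s induced payoffs are 0, 8, 6, so South Co. commits to Y. Subgame-perfect outcome: (Downtown, Y) with payoffs (8, 8).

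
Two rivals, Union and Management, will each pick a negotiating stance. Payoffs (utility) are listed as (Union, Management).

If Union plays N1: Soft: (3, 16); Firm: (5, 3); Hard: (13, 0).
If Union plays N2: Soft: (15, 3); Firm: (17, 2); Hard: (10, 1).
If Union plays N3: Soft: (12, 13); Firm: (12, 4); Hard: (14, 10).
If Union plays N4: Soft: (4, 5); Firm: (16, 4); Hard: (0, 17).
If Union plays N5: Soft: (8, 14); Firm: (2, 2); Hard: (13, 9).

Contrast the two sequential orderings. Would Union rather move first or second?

If Union leads: Management's best replies are N1→Soft, N2→Soft, N3→Soft, N4→Hard, N5→Soft; Union's induced payoffs 3, 15, 12, 0, 8; outcome (N2, Soft), payoffs (15, 3).
If Management leads: Union's best replies are Soft→N2, Firm→N2, Hard→N3; Management's induced payoffs 3, 2, 10; outcome (N3, Hard), payoffs (14, 10).
Union gets 15 moving first and 14 moving second, so Union prefers to move first.

first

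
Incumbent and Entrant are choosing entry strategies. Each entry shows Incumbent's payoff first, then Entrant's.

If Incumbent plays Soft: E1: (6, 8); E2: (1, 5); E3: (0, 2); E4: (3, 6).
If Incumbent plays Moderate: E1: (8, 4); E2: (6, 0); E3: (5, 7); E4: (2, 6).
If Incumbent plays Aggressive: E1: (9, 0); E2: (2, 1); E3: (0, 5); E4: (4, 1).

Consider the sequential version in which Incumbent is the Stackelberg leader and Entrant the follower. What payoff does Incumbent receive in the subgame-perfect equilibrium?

6

Entrant best-responds to each possible Incumbent move:
- Soft → Entrant plays E1 (best of 8, 5, 2, 6); Incumbent gets 6.
- Moderate → Entrant plays E3 (best of 4, 0, 7, 6); Incumbent gets 5.
- Aggressive → Entrant plays E3 (best of 0, 1, 5, 1); Incumbent gets 0.
Maximizing over 6, 5, 0, Incumbent chooses Soft. Subgame-perfect outcome: (Soft, E1) with payoffs (6, 8).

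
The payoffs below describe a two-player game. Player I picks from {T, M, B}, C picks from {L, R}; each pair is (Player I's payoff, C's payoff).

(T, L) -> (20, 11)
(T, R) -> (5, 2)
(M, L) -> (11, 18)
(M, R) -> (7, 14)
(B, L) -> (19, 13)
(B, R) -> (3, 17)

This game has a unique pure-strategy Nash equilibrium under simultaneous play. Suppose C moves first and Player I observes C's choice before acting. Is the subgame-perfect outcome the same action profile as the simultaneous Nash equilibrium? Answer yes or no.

Backward induction with C moving first.
- L → Player I plays T (best of 20, 11, 19); C gets 11.
- R → Player I plays M (best of 5, 7, 3); C gets 14.
Maximizing over 11, 14, C chooses R. Subgame-perfect outcome: (M, R) with payoffs (7, 14).
For the simultaneous game, intersect best replies.
Player I's best replies: L→T; R→M.
C's best replies: T→L; M→L; B→R.
Only (T, L) has each player best-responding; Nash payoffs (20, 11).
Sequential outcome (M, R) differs from the Nash profile (T, L).

no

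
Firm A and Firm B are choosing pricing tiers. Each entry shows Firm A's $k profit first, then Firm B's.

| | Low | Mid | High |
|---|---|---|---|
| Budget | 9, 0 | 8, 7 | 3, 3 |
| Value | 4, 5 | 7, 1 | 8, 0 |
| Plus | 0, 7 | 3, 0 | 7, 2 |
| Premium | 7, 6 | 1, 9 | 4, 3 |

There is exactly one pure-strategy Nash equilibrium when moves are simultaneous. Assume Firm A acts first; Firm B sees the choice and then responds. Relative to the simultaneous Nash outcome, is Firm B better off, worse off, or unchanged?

unchanged

Backward induction with Firm A moving first.
- Budget: Firm B compares 0, 7, 3 and picks Mid; Firm A would get 8.
- Value: Firm B compares 5, 1, 0 and picks Low; Firm A would get 4.
- Plus: Firm B compares 7, 0, 2 and picks Low; Firm A would get 0.
- Premium: Firm B compares 6, 9, 3 and picks Mid; Firm A would get 1.
Firm A's induced payoffs are 8, 4, 0, 1, so Firm A commits to Budget. Subgame-perfect outcome: (Budget, Mid) with payoffs (8, 7).
For the simultaneous game, intersect best replies.
Firm A's best replies: Low→Budget; Mid→Budget; High→Value.
Firm B's best replies: Budget→Mid; Value→Low; Plus→Low; Premium→Mid.
Only (Budget, Mid) has each player best-responding; Nash payoffs (8, 7).
Firm B earns 7 sequentially versus 7 at the Nash outcome: unchanged.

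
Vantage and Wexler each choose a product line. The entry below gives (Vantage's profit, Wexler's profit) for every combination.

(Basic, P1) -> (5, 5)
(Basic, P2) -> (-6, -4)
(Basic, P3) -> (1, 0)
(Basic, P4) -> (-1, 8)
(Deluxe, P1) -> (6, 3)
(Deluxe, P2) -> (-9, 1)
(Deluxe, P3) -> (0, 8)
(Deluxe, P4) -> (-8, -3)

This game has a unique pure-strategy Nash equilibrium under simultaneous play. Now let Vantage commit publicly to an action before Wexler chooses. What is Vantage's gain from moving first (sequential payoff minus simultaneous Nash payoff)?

Wexler best-responds to each possible Vantage move:
- Basic: BR = P4, leader payoff -1.
- Deluxe: BR = P3, leader payoff 0.
Among -1, 0, the best is 0 at Deluxe. Subgame-perfect outcome: (Deluxe, P3) with payoffs (0, 8).
Now find the simultaneous Nash equilibrium.
Vantage's best replies: P1→Deluxe; P2→Basic; P3→Basic; P4→Basic.
Wexler's best replies: Basic→P4; Deluxe→P3.
Only (Basic, P4) has each player best-responding; Nash payoffs (-1, 8).
Vantage's commitment gain: 0 − -1 = 1.

1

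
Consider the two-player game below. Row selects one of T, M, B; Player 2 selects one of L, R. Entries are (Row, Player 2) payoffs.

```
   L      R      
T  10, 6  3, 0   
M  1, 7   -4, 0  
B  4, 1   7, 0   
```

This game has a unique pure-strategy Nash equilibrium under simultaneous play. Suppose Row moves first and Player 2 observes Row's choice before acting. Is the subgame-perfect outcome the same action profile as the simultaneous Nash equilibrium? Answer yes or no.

yes

Backward induction with Row moving first.
- T: Player 2 compares 6, 0 and picks L; Row would get 10.
- M: Player 2 compares 7, 0 and picks L; Row would get 1.
- B: Player 2 compares 1, 0 and picks L; Row would get 4.
Row's induced payoffs are 10, 1, 4, so Row commits to T. Subgame-perfect outcome: (T, L) with payoffs (10, 6).
Under simultaneous play:
Row's best replies: L→T; R→B.
Player 2's best replies: T→L; M→L; B→L.
Only (T, L) has each player best-responding; Nash payoffs (10, 6).
Sequential outcome (T, L) coincides with the Nash profile (T, L).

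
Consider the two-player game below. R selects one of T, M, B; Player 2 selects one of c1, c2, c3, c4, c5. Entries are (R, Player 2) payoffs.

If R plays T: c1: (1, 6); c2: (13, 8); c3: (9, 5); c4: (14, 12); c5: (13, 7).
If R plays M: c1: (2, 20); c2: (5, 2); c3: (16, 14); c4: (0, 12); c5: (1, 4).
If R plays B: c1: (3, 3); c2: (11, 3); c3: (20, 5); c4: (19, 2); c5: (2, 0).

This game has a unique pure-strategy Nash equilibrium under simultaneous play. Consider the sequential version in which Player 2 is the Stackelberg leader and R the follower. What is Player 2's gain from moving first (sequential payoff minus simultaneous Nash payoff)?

Backward induction with Player 2 moving first.
- c1: BR = B, leader payoff 3.
- c2: BR = T, leader payoff 8.
- c3: BR = B, leader payoff 5.
- c4: BR = B, leader payoff 2.
- c5: BR = T, leader payoff 7.
Maximizing over 3, 8, 5, 2, 7, Player 2 chooses c2. Subgame-perfect outcome: (T, c2) with payoffs (13, 8).
Under simultaneous play:
R's best replies: c1→B; c2→T; c3→B; c4→B; c5→T.
Player 2's best replies: T→c4; M→c1; B→c3.
The unique mutual best reply is (B, c3), giving (20, 5).
Player 2's commitment gain: 8 − 5 = 3.

3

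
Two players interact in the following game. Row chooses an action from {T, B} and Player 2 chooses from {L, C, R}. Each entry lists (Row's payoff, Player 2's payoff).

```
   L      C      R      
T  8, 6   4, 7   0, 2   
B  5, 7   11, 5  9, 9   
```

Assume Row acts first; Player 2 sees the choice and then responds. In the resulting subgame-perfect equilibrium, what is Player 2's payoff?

Work backward from Player 2's decision.
- T: BR = C, leader payoff 4.
- B: BR = R, leader payoff 9.
Row's induced payoffs are 4, 9, so Row commits to B. Subgame-perfect outcome: (B, R) with payoffs (9, 9).

9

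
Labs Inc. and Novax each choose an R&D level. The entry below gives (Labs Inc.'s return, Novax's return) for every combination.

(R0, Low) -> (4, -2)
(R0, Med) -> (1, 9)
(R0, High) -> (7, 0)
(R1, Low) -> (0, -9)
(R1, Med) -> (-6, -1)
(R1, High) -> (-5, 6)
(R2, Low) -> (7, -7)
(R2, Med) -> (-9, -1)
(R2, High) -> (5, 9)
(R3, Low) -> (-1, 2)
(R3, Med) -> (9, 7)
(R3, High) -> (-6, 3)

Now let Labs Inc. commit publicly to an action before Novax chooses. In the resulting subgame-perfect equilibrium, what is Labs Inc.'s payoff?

Backward induction with Labs Inc. moving first.
- R0: Novax compares -2, 9, 0 and picks Med; Labs Inc. would get 1.
- R1: Novax compares -9, -1, 6 and picks High; Labs Inc. would get -5.
- R2: Novax compares -7, -1, 9 and picks High; Labs Inc. would get 5.
- R3: Novax compares 2, 7, 3 and picks Med; Labs Inc. would get 9.
Labs Inc.'s induced payoffs are 1, -5, 5, 9, so Labs Inc. commits to R3. Subgame-perfect outcome: (R3, Med) with payoffs (9, 7).

9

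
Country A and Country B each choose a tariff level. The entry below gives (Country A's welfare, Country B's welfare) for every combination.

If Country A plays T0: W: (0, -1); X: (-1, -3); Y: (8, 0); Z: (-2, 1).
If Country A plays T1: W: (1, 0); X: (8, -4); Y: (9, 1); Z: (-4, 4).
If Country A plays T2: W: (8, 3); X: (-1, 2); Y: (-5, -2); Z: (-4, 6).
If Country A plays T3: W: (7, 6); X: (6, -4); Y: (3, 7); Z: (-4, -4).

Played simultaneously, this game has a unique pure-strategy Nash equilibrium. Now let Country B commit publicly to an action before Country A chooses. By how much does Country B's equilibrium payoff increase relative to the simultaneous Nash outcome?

2

Work backward from Country A's decision.
- W → Country A plays T2 (best of 0, 1, 8, 7); Country B gets 3.
- X → Country A plays T1 (best of -1, 8, -1, 6); Country B gets -4.
- Y → Country A plays T1 (best of 8, 9, -5, 3); Country B gets 1.
- Z → Country A plays T0 (best of -2, -4, -4, -4); Country B gets 1.
Among 3, -4, 1, 1, the best is 3 at W. Subgame-perfect outcome: (T2, W) with payoffs (8, 3).
Under simultaneous play:
Country A's best replies: W→T2; X→T1; Y→T1; Z→T0.
Country B's best replies: T0→Z; T1→Z; T2→Z; T3→Y.
The unique mutual best reply is (T0, Z), giving (-2, 1).
Country B's commitment gain: 3 − 1 = 2.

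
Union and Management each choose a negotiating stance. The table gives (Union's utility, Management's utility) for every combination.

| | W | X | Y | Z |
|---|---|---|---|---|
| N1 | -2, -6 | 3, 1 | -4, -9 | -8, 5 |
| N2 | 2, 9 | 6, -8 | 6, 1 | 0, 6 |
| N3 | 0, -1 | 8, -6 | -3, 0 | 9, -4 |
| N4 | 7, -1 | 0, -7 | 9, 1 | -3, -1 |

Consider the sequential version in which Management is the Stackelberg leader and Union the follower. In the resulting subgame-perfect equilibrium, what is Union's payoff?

9

Backward induction with Management moving first.
- W: Union compares -2, 2, 0, 7 and picks N4; Management would get -1.
- X: Union compares 3, 6, 8, 0 and picks N3; Management would get -6.
- Y: Union compares -4, 6, -3, 9 and picks N4; Management would get 1.
- Z: Union compares -8, 0, 9, -3 and picks N3; Management would get -4.
Maximizing over -1, -6, 1, -4, Management chooses Y. Subgame-perfect outcome: (N4, Y) with payoffs (9, 1).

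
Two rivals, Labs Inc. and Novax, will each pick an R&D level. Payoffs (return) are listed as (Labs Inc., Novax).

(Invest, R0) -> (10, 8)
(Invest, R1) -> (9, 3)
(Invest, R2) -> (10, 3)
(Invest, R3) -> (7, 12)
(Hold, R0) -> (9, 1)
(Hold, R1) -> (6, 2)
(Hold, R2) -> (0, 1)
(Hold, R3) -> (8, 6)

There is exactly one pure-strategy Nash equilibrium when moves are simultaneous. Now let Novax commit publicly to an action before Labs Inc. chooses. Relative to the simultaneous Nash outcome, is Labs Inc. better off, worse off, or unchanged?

Backward induction with Novax moving first.
- R0 → Labs Inc. plays Invest (best of 10, 9); Novax gets 8.
- R1 → Labs Inc. plays Invest (best of 9, 6); Novax gets 3.
- R2 → Labs Inc. plays Invest (best of 10, 0); Novax gets 3.
- R3 → Labs Inc. plays Hold (best of 7, 8); Novax gets 6.
Maximizing over 8, 3, 3, 6, Novax chooses R0. Subgame-perfect outcome: (Invest, R0) with payoffs (10, 8).
For the simultaneous game, intersect best replies.
Labs Inc.'s best replies: R0→Invest; R1→Invest; R2→Invest; R3→Hold.
Novax's best replies: Invest→R3; Hold→R3.
The unique mutual best reply is (Hold, R3), giving (8, 6).
Labs Inc. earns 10 sequentially versus 8 at the Nash outcome: better off.

better off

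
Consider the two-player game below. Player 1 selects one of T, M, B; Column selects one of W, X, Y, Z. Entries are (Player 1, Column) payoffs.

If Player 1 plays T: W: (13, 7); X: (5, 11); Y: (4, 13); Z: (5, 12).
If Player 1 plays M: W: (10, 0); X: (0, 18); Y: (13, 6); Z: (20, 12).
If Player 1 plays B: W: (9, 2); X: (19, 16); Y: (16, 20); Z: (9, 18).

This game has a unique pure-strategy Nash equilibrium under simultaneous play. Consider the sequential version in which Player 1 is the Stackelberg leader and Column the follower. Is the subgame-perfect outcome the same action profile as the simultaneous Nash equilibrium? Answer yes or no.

Backward induction with Player 1 moving first.
- T → Column plays Y (best of 7, 11, 13, 12); Player 1 gets 4.
- M → Column plays X (best of 0, 18, 6, 12); Player 1 gets 0.
- B → Column plays Y (best of 2, 16, 20, 18); Player 1 gets 16.
Player 1's induced payoffs are 4, 0, 16, so Player 1 commits to B. Subgame-perfect outcome: (B, Y) with payoffs (16, 20).
For the simultaneous game, intersect best replies.
Player 1's best replies: W→T; X→B; Y→B; Z→M.
Column's best replies: T→Y; M→X; B→Y.
Only (B, Y) has each player best-responding; Nash payoffs (16, 20).
Sequential outcome (B, Y) coincides with the Nash profile (B, Y).

yes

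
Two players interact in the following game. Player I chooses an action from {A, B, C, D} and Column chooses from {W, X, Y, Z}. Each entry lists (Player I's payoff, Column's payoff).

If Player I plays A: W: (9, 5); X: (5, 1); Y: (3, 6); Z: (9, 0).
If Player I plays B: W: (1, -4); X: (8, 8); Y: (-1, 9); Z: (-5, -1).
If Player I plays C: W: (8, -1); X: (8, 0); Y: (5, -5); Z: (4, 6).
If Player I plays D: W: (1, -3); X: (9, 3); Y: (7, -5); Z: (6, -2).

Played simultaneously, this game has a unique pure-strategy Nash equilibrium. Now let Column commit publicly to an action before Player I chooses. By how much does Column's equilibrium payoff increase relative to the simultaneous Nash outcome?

Work backward from Player I's decision.
- W: BR = A, leader payoff 5.
- X: BR = D, leader payoff 3.
- Y: BR = D, leader payoff -5.
- Z: BR = A, leader payoff 0.
Column's induced payoffs are 5, 3, -5, 0, so Column commits to W. Subgame-perfect outcome: (A, W) with payoffs (9, 5).
Now find the simultaneous Nash equilibrium.
Player I's best replies: W→A; X→D; Y→D; Z→A.
Column's best replies: A→Y; B→Y; C→Z; D→X.
The unique mutual best reply is (D, X), giving (9, 3).
Column's commitment gain: 5 − 3 = 2.

2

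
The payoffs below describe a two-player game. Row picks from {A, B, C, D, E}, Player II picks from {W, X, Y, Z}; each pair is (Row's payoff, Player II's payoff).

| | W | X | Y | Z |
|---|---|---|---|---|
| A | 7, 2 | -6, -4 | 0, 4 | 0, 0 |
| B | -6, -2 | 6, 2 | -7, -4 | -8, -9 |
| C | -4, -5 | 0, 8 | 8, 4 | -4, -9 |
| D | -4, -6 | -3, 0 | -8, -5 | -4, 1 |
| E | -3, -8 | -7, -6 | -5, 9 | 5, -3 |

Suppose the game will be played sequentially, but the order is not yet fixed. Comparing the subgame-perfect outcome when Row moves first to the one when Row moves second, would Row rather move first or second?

If Row leads: Player II's best replies are A→Y, B→X, C→X, D→Z, E→Y; Row's induced payoffs 0, 6, 0, -4, -5; outcome (B, X), payoffs (6, 2).
If Player II leads: Row's best replies are W→A, X→B, Y→C, Z→E; Player II's induced payoffs 2, 2, 4, -3; outcome (C, Y), payoffs (8, 4).
Row gets 6 moving first and 8 moving second, so Row prefers to move second.

second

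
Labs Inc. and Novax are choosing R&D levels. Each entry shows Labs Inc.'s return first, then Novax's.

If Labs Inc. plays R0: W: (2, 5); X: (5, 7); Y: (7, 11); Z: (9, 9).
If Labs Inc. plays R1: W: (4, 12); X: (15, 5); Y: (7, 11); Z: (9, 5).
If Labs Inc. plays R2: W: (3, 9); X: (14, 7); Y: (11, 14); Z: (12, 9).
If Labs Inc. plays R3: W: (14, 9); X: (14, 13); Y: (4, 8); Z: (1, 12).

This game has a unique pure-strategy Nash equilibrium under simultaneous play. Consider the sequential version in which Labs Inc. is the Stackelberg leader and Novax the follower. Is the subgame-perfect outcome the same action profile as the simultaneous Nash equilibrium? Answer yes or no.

no

Novax best-responds to each possible Labs Inc. move:
- R0: BR = Y, leader payoff 7.
- R1: BR = W, leader payoff 4.
- R2: BR = Y, leader payoff 11.
- R3: BR = X, leader payoff 14.
Among 7, 4, 11, 14, the best is 14 at R3. Subgame-perfect outcome: (R3, X) with payoffs (14, 13).
For the simultaneous game, intersect best replies.
Labs Inc.'s best replies: W→R3; X→R1; Y→R2; Z→R2.
Novax's best replies: R0→Y; R1→W; R2→Y; R3→X.
The unique mutual best reply is (R2, Y), giving (11, 14).
Sequential outcome (R3, X) differs from the Nash profile (R2, Y).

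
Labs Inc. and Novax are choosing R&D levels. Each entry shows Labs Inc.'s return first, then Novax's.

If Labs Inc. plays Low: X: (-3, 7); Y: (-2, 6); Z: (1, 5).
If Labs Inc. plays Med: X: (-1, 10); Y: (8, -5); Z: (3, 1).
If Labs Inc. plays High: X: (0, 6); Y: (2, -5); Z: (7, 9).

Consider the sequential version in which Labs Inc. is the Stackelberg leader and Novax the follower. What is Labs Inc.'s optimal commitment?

Work backward from Novax's decision.
- Low: BR = X, leader payoff -3.
- Med: BR = X, leader payoff -1.
- High: BR = Z, leader payoff 7.
Labs Inc.'s induced payoffs are -3, -1, 7, so Labs Inc. commits to High. Subgame-perfect outcome: (High, Z) with payoffs (7, 9).

High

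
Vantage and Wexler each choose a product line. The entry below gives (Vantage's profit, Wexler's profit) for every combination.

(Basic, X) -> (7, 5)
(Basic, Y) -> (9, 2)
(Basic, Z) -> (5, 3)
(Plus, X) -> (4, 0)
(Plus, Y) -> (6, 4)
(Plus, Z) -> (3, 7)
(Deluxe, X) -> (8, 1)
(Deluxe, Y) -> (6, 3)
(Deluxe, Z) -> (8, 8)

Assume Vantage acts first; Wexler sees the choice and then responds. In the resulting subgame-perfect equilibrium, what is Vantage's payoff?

Solve by backward induction (Vantage leads).
- Basic: BR = X, leader payoff 7.
- Plus: BR = Z, leader payoff 3.
- Deluxe: BR = Z, leader payoff 8.
Among 7, 3, 8, the best is 8 at Deluxe. Subgame-perfect outcome: (Deluxe, Z) with payoffs (8, 8).

8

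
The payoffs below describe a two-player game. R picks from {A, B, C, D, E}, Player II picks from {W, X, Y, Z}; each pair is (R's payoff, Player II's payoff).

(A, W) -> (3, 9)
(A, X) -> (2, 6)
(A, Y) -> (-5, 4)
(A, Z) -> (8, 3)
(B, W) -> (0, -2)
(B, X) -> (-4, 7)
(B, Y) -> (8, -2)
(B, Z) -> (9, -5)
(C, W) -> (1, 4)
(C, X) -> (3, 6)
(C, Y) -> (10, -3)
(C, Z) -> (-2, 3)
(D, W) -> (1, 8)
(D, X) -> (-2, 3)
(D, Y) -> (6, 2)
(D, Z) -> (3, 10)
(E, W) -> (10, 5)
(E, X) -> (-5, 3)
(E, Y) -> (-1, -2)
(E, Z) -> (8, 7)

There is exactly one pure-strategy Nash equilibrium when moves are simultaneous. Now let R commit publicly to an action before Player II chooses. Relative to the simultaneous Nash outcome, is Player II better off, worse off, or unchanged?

better off

Solve by backward induction (R leads).
- A: Player II compares 9, 6, 4, 3 and picks W; R would get 3.
- B: Player II compares -2, 7, -2, -5 and picks X; R would get -4.
- C: Player II compares 4, 6, -3, 3 and picks X; R would get 3.
- D: Player II compares 8, 3, 2, 10 and picks Z; R would get 3.
- E: Player II compares 5, 3, -2, 7 and picks Z; R would get 8.
Among 3, -4, 3, 3, 8, the best is 8 at E. Subgame-perfect outcome: (E, Z) with payoffs (8, 7).
For the simultaneous game, intersect best replies.
R's best replies: W→E; X→C; Y→C; Z→B.
Player II's best replies: A→W; B→X; C→X; D→Z; E→Z.
Only (C, X) has each player best-responding; Nash payoffs (3, 6).
Player II earns 7 sequentially versus 6 at the Nash outcome: better off.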